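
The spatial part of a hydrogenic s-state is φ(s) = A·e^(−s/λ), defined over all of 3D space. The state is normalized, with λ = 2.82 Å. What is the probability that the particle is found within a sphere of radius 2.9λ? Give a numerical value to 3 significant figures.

With dV = 4πs²ds, the probability is ∫|φ|² dV over s ≤ 2.9λ.
A² is fixed by ∫₀^∞ 4πs²|φ|² ds = 1, i.e. A² = (π·λ^3)^(−1).
Let u = s/λ; then A², 4π and the length scale all cancel, so P = ∫_{0}^{2.9} u^2·e^(-2·u) du ÷ ∫_{0}^{∞} u^2·e^(-2·u) du.
Using ∫ u^2·e^(-2·u) du = -(2·u^2 + 2·u + 1)·e^(-2·u)/4, the numerator is 1/4 - 1181·e^(-29/5)/200 and the denominator is 1/4.
The region integral divided by the full integral gives P = 0.9285.

P ≈ 0.928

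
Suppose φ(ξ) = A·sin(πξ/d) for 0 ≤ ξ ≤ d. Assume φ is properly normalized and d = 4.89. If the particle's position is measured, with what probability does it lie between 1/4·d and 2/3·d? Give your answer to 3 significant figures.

P = ∫_{1/4·d}^{2/3·d} |φ(ξ)|² dξ.
The normalization integral ∫|φ|²dξ over the whole domain equals d/2·A², and A² cancels in the ratio.
Let u = ξ/d; then A² and the length scale cancel, so P = ∫_{1/4}^{2/3} sin(π·u)^2 du ÷ ∫_{0}^{1} sin(π·u)^2 du.
With ∫ sin(π·u)^2 du = u/2 - sin(2·π·u)/(4·π) + C, the region integral is √(3)/(8·π) + 1/(4·π) + 5/24 and the full one is 1/2.
Taking the ratio, P = (3·√(3) + 6 + 5·π)/(12·π).

P ≈ 0.714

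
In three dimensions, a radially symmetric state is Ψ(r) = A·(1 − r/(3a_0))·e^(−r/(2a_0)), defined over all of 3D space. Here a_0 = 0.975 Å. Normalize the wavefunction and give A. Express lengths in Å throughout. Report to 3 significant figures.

Require ∫ |Ψ|² 4πr² dr = 1 over the whole domain.
In 3D with spherical symmetry the volume element is 4πr² dr.
Recall ∫₀^∞ r^m e^(−r/β) dr = m!·β^(m+1), ∫|Ψ|² 4πr² dr = A²·(8·π·a_0^3/3).
Hence A² = 1/[8·π·a_0^3/3].
Substituting a_0 = 0.975 gives A² = 0.1288, so A = 0.3589.

A ≈ 0.359 Å^(-3/2)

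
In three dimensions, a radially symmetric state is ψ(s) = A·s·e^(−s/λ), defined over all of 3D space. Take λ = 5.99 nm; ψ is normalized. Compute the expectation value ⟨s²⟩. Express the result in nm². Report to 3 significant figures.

⟨s²⟩ = ∫ s^2 |ψ|² 4πs² ds over the full domain.
The ratio of the moment integral to the normalization integral gives ⟨s²⟩ = 15·λ^2/2.
With λ = 5.99, ⟨s^2⟩ = 269.1.

⟨s^2⟩ ≈ 269 nm^2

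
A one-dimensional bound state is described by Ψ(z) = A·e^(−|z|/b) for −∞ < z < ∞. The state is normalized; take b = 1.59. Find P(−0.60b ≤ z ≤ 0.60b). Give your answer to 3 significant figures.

P ≈ 0.699

P = ∫_{−0.60b}^{0.60b} |Ψ(z)|² dz.
With A² fixed by ∫|Ψ|² = 1, i.e. A² = (b)^(−1), substitute and integrate.
By symmetry take twice the z ≥ 0 contribution in numerator and denominator; the 2's cancel. Let u = z/b; then A² and the length scale cancel, so P = ∫_{0}^{0.60} e^(-2·u) du ÷ ∫_{0}^{∞} e^(-2·u) du.
Using ∫ e^(-2·u) du = -e^(-2·u)/2, the numerator is 1/2 - e^(-6/5)/2 and the denominator is 1/2.
Taking the ratio, P = 0.6988.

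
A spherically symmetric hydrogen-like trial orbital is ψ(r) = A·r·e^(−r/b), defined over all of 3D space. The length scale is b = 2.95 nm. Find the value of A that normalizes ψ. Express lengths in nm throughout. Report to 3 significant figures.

A ≈ 0.0218 nm^(-5/2)

The normalization condition is ∫|ψ|² 4πr² dr = 1 from 0 to ∞.
∫|ψ|² 4πr² dr = A²·(3·π·b^5).
So A² = (3·π·b^5)^(−1).
With b = 2.95: A² = 0.0004749 and A = 0.02179.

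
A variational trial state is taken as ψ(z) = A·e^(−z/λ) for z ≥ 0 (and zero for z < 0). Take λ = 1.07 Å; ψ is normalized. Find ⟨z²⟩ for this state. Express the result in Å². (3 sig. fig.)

The expectation value is the |ψ|²-weighted average of z^2: ∫ z^2|ψ|² dz.
Using ∫₀^∞ zⁿ e^(−αz) dz = n!/αⁿ⁺¹, the ratio of the moment integral to the normalization integral gives ⟨z²⟩ = λ^2/2.
With λ = 1.07, ⟨z^2⟩ = 0.5725.

⟨z^2⟩ ≈ 0.572 Å^2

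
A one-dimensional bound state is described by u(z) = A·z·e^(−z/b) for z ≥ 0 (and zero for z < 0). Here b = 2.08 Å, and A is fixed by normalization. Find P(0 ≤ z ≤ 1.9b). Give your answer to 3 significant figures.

P ≈ 0.731

P = ∫_{0}^{1.9b} |u(z)|² dz.
Since A² = 1/(b^3/4), this is the region integral divided by the full normalization integral.
In terms of t = z/b (A² and the length scale cancel between numerator and denominator), P = [∫_{0}^{1.9} t^2·e^(-2·t) dt] / [∫_{0}^{∞} t^2·e^(-2·t) dt].
With ∫ t^2·e^(-2·t) dt = -(2·t^2 + 2·t + 1)·e^(-2·t)/4 + C, the region integral is 1/4 - 601·e^(-19/5)/200 and the full one is 1/4.
This works out to P = 0.7311.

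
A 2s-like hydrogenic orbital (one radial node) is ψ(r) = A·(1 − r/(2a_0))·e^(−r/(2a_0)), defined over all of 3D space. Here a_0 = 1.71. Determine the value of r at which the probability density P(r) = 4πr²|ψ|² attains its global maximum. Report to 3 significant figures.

Differentiate P(r) = 4πr²|ψ|² with respect to r and set to zero.
Solving yields r = a_0·(√(5) + 3).
With a_0 = 1.71, the most probable radial distance is 8.954.

r ≈ 8.95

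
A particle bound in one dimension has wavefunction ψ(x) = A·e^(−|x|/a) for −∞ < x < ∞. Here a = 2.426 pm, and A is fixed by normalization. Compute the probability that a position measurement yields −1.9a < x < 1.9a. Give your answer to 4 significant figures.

|ψ|² is the probability density, so P = ∫_{−1.9a}^{1.9a} |ψ|² dx.
With A² fixed by ∫|ψ|² = 1, i.e. A² = (a)^(−1), substitute and integrate.
Both integrals are even about x = 0, so only the x ≥ 0 halves are needed (the factors of 2 cancel). Let u = x/a; then A² and the length scale cancel, so P = ∫_{0}^{1.9} e^(-2·u) du ÷ ∫_{0}^{∞} e^(-2·u) du.
Using ∫ e^(-2·u) du = -e^(-2·u)/2, the numerator is 1/2 - e^(-19/5)/2 and the denominator is 1/2.
The result is P = 0.97763.

P ≈ 0.9776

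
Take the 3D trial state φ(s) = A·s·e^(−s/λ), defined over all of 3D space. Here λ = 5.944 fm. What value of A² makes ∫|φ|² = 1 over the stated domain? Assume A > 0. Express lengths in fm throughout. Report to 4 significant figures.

We need A² ∫|f|² 4πs² ds = 1, taking the integral from 0 to ∞.
The angular integral contributes 4π, leaving ∫₀^∞ s²|φ|² ds.
Recall ∫₀^∞ s^m e^(−s/β) ds = m!·β^(m+1), ∫|φ|² 4πs² ds = A²·(3·π·λ^5).
Setting this equal to 1 gives A² = 1/(3·π·λ^5).
With λ = 5.944: A² = 0.000014300 and A = 0.0037815.

A^2 ≈ 0.00001430 fm^(-5)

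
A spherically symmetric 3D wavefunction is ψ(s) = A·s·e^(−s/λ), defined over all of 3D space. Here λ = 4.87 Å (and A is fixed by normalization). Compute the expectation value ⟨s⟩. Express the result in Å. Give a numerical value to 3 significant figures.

⟨s⟩ ≈ 12.2 Å

By definition ⟨s⟩ = ∫ s |ψ(s)|² 4πs² ds.
Using ∫₀^∞ sⁿ e^(−αs) ds = n!/αⁿ⁺¹, evaluating both integrals, ⟨s⟩ = 5·λ/2.
Putting λ = 4.87 gives 12.18.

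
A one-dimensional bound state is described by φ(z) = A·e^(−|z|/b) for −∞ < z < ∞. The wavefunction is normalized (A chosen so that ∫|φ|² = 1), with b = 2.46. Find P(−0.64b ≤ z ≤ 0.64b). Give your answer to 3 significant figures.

|φ|² is the probability density, so P = ∫_{−0.64b}^{0.64b} |φ|² dz.
With A² fixed by ∫|φ|² = 1, i.e. A² = (b)^(−1), substitute and integrate.
Both integrals are even about z = 0, so only the z ≥ 0 halves are needed (the factors of 2 cancel). In terms of u = z/b (A² and the length scale cancel between numerator and denominator), P = [∫_{0}^{0.64} e^(-2·u) du] / [∫_{0}^{∞} e^(-2·u) du].
An antiderivative of e^(-2·u) is -e^(-2·u)/2; evaluating from 0 to 0.64 gives 1/2 - e^(-32/25)/2, while the full integral is 1/2.
The result is P = 0.7220.

P ≈ 0.722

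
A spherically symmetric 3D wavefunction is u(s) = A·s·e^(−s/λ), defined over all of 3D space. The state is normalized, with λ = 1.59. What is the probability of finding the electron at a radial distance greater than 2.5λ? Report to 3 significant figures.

P = ∫ |u|² 4πs² ds over s > 2.5λ.
Normalization gives A² = 1/(3·π·λ^5).
Substituting t = s/λ, A², 4π and the length scale all cancel in the ratio: P = ∫_{2.5}^{∞} t^4·e^(-2·t) dt / ∫_{0}^{∞} t^4·e^(-2·t) dt.
With ∫ t^4·e^(-2·t) dt = -(t^4/2 + t^3 + 3·t^2/2 + 3·t/2 + 3/4)·e^(-2·t) + C, the region integral is 1569·e^(-5)/32 and the full one is 3/4.
Taking the ratio yields P = 0.4405.

P ≈ 0.440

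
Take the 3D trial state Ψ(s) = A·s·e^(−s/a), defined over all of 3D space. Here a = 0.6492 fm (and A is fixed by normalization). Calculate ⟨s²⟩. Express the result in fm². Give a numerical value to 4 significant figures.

The expectation value is the |Ψ|²-weighted average of s^2: ∫ s^2|Ψ|² 4πs² ds.
With ∫₀^∞ s^6 e^(−αs) ds = 6!/α^7, evaluating both integrals, ⟨s²⟩ = 15·a^2/2.
With a = 0.6492, ⟨s^2⟩ = 3.1610.

⟨s^2⟩ ≈ 3.161 fm^2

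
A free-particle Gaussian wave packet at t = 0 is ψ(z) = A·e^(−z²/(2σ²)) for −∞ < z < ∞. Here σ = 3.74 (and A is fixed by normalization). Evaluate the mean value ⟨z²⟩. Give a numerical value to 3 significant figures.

⟨z^2⟩ ≈ 6.99

By definition ⟨z²⟩ = ∫ z^2 |ψ(z)|² dz.
Evaluating both integrals, ⟨z²⟩ = σ^2/2.
With σ = 3.74, ⟨z^2⟩ = 6.994.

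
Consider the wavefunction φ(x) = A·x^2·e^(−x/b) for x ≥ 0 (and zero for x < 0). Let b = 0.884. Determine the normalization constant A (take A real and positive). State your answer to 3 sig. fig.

A ≈ 1.57

The normalization condition is ∫|φ|² dx = 1 from 0 to ∞.
With ∫₀^∞ x^4 e^(−αx) dx = 4!/α^5, ∫|φ|² dx = A²·(3·b^5/4).
Plugging in b = 0.884 yields A = 1.572.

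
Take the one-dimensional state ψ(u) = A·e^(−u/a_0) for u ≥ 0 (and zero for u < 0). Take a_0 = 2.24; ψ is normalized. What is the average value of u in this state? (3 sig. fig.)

By definition ⟨u⟩ = ∫ u |ψ(u)|² du.
Evaluating both integrals, ⟨u⟩ = a_0/2.
With a_0 = 2.24, ⟨u⟩ = 1.120.

⟨u⟩ ≈ 1.12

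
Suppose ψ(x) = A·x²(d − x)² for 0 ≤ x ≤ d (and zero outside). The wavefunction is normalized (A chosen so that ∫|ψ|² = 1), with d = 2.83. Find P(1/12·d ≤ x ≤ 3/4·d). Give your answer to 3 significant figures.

P ≈ 0.951

The probability is P = ∫ |ψ|² dx over [1/12·d, 3/4·d].
With A² fixed by ∫|ψ|² = 1, i.e. A² = (d^9/630)^(−1), substitute and integrate.
Let u = x/d; then A² and the length scale cancel, so P = ∫_{1/12}^{3/4} u^4·(1 - u)^4 du ÷ ∫_{0}^{1} u^4·(1 - u)^4 du.
With ∫ u^4·(1 - u)^4 du = u^5·(70·u^4 - 315·u^3 + 540·u^2 - 420·u + 126)/630 + C, the region integral is ≈ 0.0015090 and the full one is 1/630.
The result is P = 0.9507.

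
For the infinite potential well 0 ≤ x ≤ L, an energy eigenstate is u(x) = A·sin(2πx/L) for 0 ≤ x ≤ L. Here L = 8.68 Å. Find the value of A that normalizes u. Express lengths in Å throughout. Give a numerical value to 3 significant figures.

A ≈ 0.480 Å^(-1/2)

The normalization condition is ∫|u|² dx = 1 from 0 to L.
Carrying out the integral gives A² · L/2.
Plugging in L = 8.68 yields A = 0.4800.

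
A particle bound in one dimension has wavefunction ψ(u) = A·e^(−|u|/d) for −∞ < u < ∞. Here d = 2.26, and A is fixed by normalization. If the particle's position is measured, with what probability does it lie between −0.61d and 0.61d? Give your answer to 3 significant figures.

P ≈ 0.705

|ψ|² is the probability density, so P = ∫_{−0.61d}^{0.61d} |ψ|² du.
Since A² = 1/(d), this is the region integral divided by the full normalization integral.
Both integrals are even about u = 0, so only the u ≥ 0 halves are needed (the factors of 2 cancel). Substituting t = u/d, A² and the length scale cancel in the ratio: P = ∫_{0}^{0.61} e^(-2·t) dt / ∫_{0}^{∞} e^(-2·t) dt.
With ∫ e^(-2·t) dt = -e^(-2·t)/2 + C, the region integral is 1/2 - e^(-61/50)/2 and the full one is 1/2.
The result is P = 0.7048.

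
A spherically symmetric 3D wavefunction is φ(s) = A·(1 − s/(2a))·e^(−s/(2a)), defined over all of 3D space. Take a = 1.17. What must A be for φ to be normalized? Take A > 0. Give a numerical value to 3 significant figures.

We need A² ∫|f|² 4πs² ds = 1, taking the integral from 0 to ∞.
Using ∫₀^∞ sⁿ e^(−αs) ds = n!/αⁿ⁺¹, with φ = A·(1 − s/(2a))·e^(−s/(2a)), the integral evaluates to A²·[8·π·a^3].
Substituting a = 1.17 gives A² = 0.02484, so A = 0.1576.

A ≈ 0.158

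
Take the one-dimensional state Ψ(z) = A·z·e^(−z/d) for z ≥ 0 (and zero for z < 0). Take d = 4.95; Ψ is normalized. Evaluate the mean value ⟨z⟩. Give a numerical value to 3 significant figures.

The expectation value is the |Ψ|²-weighted average of z: ∫ z|Ψ|² dz.
Using ∫₀^∞ zⁿ e^(−αz) dz = n!/αⁿ⁺¹, evaluating both integrals, ⟨z⟩ = 3·d/2.
With d = 4.95, ⟨z⟩ = 7.425.

⟨z⟩ ≈ 7.43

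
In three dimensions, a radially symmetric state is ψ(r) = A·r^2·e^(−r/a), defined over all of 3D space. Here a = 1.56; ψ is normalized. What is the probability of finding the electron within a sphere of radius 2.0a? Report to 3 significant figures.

Integrate the radial probability density 4πr²|ψ|² over r ≤ 2.0a.
Normalization gives A² = 1/(45·π·a^7/2).
Let u = r/a; then A², 4π and the length scale all cancel, so P = ∫_{0}^{2.0} u^6·e^(-2·u) du ÷ ∫_{0}^{∞} u^6·e^(-2·u) du.
With ∫ u^6·e^(-2·u) du = -(4·u^6 + 12·u^5 + 30·u^4 + 60·u^3 + 90·u^2 + 90·u + 45)·e^(-2·u)/8 + C, the region integral is 45/8 - 2185·e^(-4)/8 and the full one is 45/8.
This evaluates to P = 0.1107.

P ≈ 0.111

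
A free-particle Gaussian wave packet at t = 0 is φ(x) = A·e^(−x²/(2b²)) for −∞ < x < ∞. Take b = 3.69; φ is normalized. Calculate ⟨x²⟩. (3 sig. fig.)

⟨x^2⟩ ≈ 6.81

By definition ⟨x²⟩ = ∫ x^2 |φ(x)|² dx.
Using the Gaussian integral ∫_{−∞}^{∞} e^(−αx²) dx = √(π/α), the ratio of the moment integral to the normalization integral gives ⟨x²⟩ = b^2/2.
Putting b = 3.69 gives 6.808.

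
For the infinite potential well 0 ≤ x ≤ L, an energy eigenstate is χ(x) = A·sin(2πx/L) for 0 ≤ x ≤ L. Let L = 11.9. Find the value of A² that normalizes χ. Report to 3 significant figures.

Require ∫ |χ|² dx = 1 over the whole domain.
With ∫₀^L sin²(nπx/L) dx = L/2, carrying out the integral gives A² · L/2.
Hence A² = 1/[L/2].
With L = 11.9: A² = 0.1681 and A = 0.4100.

A^2 ≈ 0.168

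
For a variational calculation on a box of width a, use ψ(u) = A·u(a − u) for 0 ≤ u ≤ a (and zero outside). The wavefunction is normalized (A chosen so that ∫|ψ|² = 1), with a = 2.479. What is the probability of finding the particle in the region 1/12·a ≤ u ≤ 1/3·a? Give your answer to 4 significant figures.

P ≈ 0.2048

P = ∫_{1/12·a}^{1/3·a} |ψ(u)|² du.
With A² fixed by ∫|ψ|² = 1, i.e. A² = (a^5/30)^(−1), substitute and integrate.
Let t = u/a; then A² and the length scale cancel, so P = ∫_{1/12}^{1/3} t^2·(1 - t)^2 dt ÷ ∫_{0}^{1} t^2·(1 - t)^2 dt.
Using ∫ t^2·(1 - t)^2 dt = t^3·(6·t^2 - 15·t + 10)/30, the numerator is ≈ 0.00682629 and the denominator is 1/30.
This works out to P = 0.20479.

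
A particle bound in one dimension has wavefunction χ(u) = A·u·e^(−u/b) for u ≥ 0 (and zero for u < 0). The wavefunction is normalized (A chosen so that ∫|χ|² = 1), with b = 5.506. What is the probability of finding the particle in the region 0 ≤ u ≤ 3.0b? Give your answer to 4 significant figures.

P ≈ 0.9380

The probability is P = ∫ |χ|² du over [0, 3.0b].
Since A² = 1/(b^3/4), this is the region integral divided by the full normalization integral.
Let t = u/b; then A² and the length scale cancel, so P = ∫_{0}^{3.0} t^2·e^(-2·t) dt ÷ ∫_{0}^{∞} t^2·e^(-2·t) dt.
An antiderivative of t^2·e^(-2·t) is -(2·t^2 + 2·t + 1)·e^(-2·t)/4; evaluating from 0 to 3.0 gives 1/4 - 25·e^(-6)/4, while the full integral is 1/4.
This works out to P = 0.93803.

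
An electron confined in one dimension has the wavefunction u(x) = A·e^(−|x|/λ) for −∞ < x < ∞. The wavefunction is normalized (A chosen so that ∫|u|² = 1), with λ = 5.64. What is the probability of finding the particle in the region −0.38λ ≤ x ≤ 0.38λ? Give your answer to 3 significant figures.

The probability is P = ∫ |u|² dx over [−0.38λ, 0.38λ].
Since A² = 1/(λ), this is the region integral divided by the full normalization integral.
By symmetry take twice the x ≥ 0 contribution in numerator and denominator; the 2's cancel. Substituting t = x/λ, A² and the length scale cancel in the ratio: P = ∫_{0}^{0.38} e^(-2·t) dt / ∫_{0}^{∞} e^(-2·t) dt.
An antiderivative of e^(-2·t) is -e^(-2·t)/2; evaluating from 0 to 0.38 gives 1/2 - e^(-19/25)/2, while the full integral is 1/2.
This works out to P = 0.5323.

P ≈ 0.532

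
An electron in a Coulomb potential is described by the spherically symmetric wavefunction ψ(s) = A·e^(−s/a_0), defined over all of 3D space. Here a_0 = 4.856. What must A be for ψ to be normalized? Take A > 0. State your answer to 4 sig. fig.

We need A² ∫|f|² 4πs² ds = 1, taking the integral from 0 to ∞.
The angular integral contributes 4π, leaving ∫₀^∞ s²|ψ|² ds.
Recall ∫₀^∞ s^m e^(−s/β) ds = m!·β^(m+1), with ψ = A·e^(−s/a_0), the integral evaluates to A²·[π·a_0^3].
Hence A² = 1/[π·a_0^3].
Plugging in a_0 = 4.856 yields A = 0.052724.

A ≈ 0.05272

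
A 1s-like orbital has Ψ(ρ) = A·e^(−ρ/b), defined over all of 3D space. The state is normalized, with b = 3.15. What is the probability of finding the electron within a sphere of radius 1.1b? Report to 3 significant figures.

P ≈ 0.377

With dV = 4πρ²dρ, the probability is ∫|Ψ|² dV over ρ ≤ 1.1b.
Normalization gives A² = 1/(π·b^3).
In terms of u = ρ/b (A², 4π and the length scale all cancel between numerator and denominator), P = [∫_{0}^{1.1} u^2·e^(-2·u) du] / [∫_{0}^{∞} u^2·e^(-2·u) du].
An antiderivative of u^2·e^(-2·u) is -(2·u^2 + 2·u + 1)·e^(-2·u)/4; evaluating from 0 to 1.1 gives 1/4 - 281·e^(-11/5)/200, while the full integral is 1/4.
This evaluates to P = 0.3773.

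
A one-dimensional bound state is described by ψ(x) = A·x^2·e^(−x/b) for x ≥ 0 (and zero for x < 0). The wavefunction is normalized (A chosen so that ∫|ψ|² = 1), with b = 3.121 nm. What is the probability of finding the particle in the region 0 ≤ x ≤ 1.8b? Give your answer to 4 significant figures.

P ≈ 0.2936

|ψ|² is the probability density, so P = ∫_{0}^{1.8b} |ψ|² dx.
With A² fixed by ∫|ψ|² = 1, i.e. A² = (3·b^5/4)^(−1), substitute and integrate.
In terms of u = x/b (A² and the length scale cancel between numerator and denominator), P = [∫_{0}^{1.8} u^4·e^(-2·u) du] / [∫_{0}^{∞} u^4·e^(-2·u) du].
An antiderivative of u^4·e^(-2·u) is -(u^4/2 + u^3 + 3·u^2/2 + 3·u/2 + 3/4)·e^(-2·u); evaluating from 0 to 1.8 gives ≈ 0.220171, while the full integral is 3/4.
This works out to P = 0.29356.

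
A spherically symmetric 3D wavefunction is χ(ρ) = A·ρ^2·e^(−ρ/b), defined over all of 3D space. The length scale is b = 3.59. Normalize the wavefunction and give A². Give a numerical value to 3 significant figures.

A^2 ≈ 0.00000184

We need A² ∫|f|² 4πρ² dρ = 1, taking the integral from 0 to ∞.
(Spherical symmetry: dV = 4πρ² dρ.)
With ∫₀^∞ ρ^6 e^(−αρ) dρ = 6!/α^7, with χ = A·ρ^2·e^(−ρ/b), the integral evaluates to A²·[45·π·b^7/2].
Hence A² = 1/[45·π·b^7/2].
Substituting b = 3.59 gives A² = 0.000001841, so A = 0.001357.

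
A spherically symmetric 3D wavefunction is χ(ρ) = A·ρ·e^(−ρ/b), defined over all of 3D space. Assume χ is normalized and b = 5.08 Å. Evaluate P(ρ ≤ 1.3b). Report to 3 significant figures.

P ≈ 0.123

Integrate the radial probability density 4πρ²|χ|² over ρ ≤ 1.3b.
The full normalization integral is A²·[3·π·b^5] = 1, fixing A².
Let u = ρ/b; then A², 4π and the length scale all cancel, so P = ∫_{0}^{1.3} u^4·e^(-2·u) du ÷ ∫_{0}^{∞} u^4·e^(-2·u) du.
Using ∫ u^4·e^(-2·u) du = -(u^4/2 + u^3 + 3·u^2/2 + 3·u/2 + 3/4)·e^(-2·u), the numerator is ≈ 0.091932 and the denominator is 3/4.
This evaluates to P = 0.1226.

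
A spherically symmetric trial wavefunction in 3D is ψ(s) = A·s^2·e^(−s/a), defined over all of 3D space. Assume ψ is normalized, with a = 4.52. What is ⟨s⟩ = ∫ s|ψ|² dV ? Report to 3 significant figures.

By definition ⟨s⟩ = ∫ s |ψ(s)|² 4πs² ds.
The ratio of the moment integral to the normalization integral gives ⟨s⟩ = 7·a/2.
Putting a = 4.52 gives 15.82.

⟨s⟩ ≈ 15.8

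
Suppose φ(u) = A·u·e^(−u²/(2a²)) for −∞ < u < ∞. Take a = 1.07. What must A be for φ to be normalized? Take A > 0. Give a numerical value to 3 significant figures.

The normalization condition is ∫|φ|² du = 1 from −∞ to ∞.
With φ = A·u·e^(−u²/(2a²)), the integral evaluates to A²·[√(π)·a^3/2].
Setting this equal to 1 gives A² = 1/(√(π)·a^3/2).
Substituting a = 1.07 gives A² = 0.9211, so A = 0.9597.

A ≈ 0.960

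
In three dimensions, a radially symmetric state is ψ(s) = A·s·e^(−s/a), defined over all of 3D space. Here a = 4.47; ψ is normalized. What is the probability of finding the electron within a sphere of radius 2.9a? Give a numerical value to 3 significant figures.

P ≈ 0.687

With dV = 4πs²ds, the probability is ∫|ψ|² dV over s ≤ 2.9a.
A² is fixed by ∫₀^∞ 4πs²|ψ|² ds = 1, i.e. A² = (3·π·a^5)^(−1).
Let u = s/a; then A², 4π and the length scale all cancel, so P = ∫_{0}^{2.9} u^4·e^(-2·u) du ÷ ∫_{0}^{∞} u^4·e^(-2·u) du.
With ∫ u^4·e^(-2·u) du = -(u^4/2 + u^3 + 3·u^2/2 + 3·u/2 + 3/4)·e^(-2·u) + C, the region integral is ≈ 0.51546 and the full one is 3/4.
This evaluates to P = 0.6873.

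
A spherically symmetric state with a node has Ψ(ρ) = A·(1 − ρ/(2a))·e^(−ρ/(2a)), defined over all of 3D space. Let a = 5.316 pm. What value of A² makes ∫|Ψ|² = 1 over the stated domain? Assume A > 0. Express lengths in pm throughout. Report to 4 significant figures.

Normalization requires ∫|Ψ|² 4πρ² dρ = 1, integrated from 0 to ∞.
(Spherical symmetry: dV = 4πρ² dρ.)
With Ψ = A·(1 − ρ/(2a))·e^(−ρ/(2a)), the integral evaluates to A²·[8·π·a^3].
Setting this equal to 1 gives A² = 1/(8·π·a^3).
Plugging in a = 5.316 yields A = 0.016274.

A^2 ≈ 0.0002649 pm^(-3)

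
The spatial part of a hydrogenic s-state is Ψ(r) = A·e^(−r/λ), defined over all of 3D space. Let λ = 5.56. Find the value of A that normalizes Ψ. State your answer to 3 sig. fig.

We need A² ∫|f|² 4πr² dr = 1, taking the integral from 0 to ∞.
With ∫₀^∞ r^2 e^(−αr) dr = 2!/α^3, with Ψ = A·e^(−r/λ), the integral evaluates to A²·[π·λ^3].
Hence A² = 1/[π·λ^3].
With λ = 5.56: A² = 0.001852 and A = 0.04303.

A ≈ 0.0430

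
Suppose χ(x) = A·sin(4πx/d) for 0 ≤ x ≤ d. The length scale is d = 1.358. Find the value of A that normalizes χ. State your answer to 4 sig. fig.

Normalization requires ∫|χ|² dx = 1, integrated from 0 to d.
∫|χ|² dx = A²·(d/2).
Hence A² = 1/[d/2].
Substituting d = 1.358 gives A² = 1.4728, so A = 1.2136.

A ≈ 1.214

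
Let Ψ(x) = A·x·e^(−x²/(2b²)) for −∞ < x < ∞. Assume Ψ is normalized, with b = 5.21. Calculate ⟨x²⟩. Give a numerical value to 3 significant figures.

⟨x²⟩ = ∫ x^2 |Ψ|² dx over the full domain.
Evaluating both integrals, ⟨x²⟩ = 3·b^2/2.
With b = 5.21, ⟨x^2⟩ = 40.72.

⟨x^2⟩ ≈ 40.7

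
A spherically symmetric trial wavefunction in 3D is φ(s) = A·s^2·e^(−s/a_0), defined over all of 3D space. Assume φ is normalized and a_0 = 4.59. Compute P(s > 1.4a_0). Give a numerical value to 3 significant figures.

P ≈ 0.976

Integrate the radial probability density 4πs²|φ|² over s > 1.4a_0.
A² is fixed by ∫₀^∞ 4πs²|φ|² ds = 1, i.e. A² = (45·π·a_0^7/2)^(−1).
In terms of u = s/a_0 (A², 4π and the length scale all cancel between numerator and denominator), P = [∫_{1.4}^{∞} u^6·e^(-2·u) du] / [∫_{0}^{∞} u^6·e^(-2·u) du].
Using ∫ u^6·e^(-2·u) du = -(4·u^6 + 12·u^5 + 30·u^4 + 60·u^3 + 90·u^2 + 90·u + 45)·e^(-2·u)/8, the numerator is ≈ 5.4877 and the denominator is 45/8.
This evaluates to P = 0.9756.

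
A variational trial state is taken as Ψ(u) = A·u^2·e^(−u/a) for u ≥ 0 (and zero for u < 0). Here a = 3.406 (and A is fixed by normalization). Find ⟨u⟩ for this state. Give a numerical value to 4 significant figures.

The expectation value is the |Ψ|²-weighted average of u: ∫ u|Ψ|² du.
The ratio of the moment integral to the normalization integral gives ⟨u⟩ = 5·a/2.
Putting a = 3.406 gives 8.5150.

⟨u⟩ ≈ 8.515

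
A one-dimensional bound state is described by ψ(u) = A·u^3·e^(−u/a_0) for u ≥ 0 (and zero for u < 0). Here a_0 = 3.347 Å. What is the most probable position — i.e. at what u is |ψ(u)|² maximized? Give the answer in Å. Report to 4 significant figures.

u ≈ 10.04 Å

Differentiate |ψ(u)|² with respect to u and set to zero.
This gives u = 3·a_0.
With a_0 = 3.347, the most probable position is 10.041 Å.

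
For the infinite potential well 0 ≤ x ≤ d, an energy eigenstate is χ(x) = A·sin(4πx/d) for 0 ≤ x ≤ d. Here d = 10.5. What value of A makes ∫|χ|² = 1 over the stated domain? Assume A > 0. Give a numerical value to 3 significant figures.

A ≈ 0.436

Require ∫ |χ|² dx = 1 over the whole domain.
Carrying out the integral gives A² · d/2.
Hence A² = 1/[d/2].
Plugging in d = 10.5 yields A = 0.4364.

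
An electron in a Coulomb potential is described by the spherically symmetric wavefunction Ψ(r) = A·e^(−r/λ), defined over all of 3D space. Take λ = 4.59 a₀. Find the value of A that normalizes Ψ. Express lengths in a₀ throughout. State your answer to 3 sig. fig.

We need A² ∫|f|² 4πr² dr = 1, taking the integral from 0 to ∞.
Using ∫₀^∞ rⁿ e^(−αr) dr = n!/αⁿ⁺¹, the integral (without the A² prefactor) comes out to π·λ^3.
Setting this equal to 1 gives A² = 1/(π·λ^3).
Plugging in λ = 4.59 yields A = 0.05737.

A ≈ 0.0574 a₀^(-3/2)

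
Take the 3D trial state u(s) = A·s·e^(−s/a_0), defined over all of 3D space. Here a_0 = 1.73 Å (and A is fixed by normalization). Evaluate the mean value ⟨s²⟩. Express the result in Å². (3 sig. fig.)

⟨s²⟩ = ∫ s^2 |u|² 4πs² ds over the full domain.
Recall ∫₀^∞ s^m e^(−s/β) ds = m!·β^(m+1), since the A² factors cancel between numerator and denominator, ⟨s²⟩ = 15·a_0^2/2.
Putting a_0 = 1.73 gives 22.45.

⟨s^2⟩ ≈ 22.4 Å^2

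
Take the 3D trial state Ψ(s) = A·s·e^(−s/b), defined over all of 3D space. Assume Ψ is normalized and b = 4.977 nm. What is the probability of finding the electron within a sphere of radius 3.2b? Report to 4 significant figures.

With dV = 4πs²ds, the probability is ∫|Ψ|² dV over s ≤ 3.2b.
A² is fixed by ∫₀^∞ 4πs²|Ψ|² ds = 1, i.e. A² = (3·π·b^5)^(−1).
Substituting u = s/b, A², 4π and the length scale all cancel in the ratio: P = ∫_{0}^{3.2} u^4·e^(-2·u) du / ∫_{0}^{∞} u^4·e^(-2·u) du.
With ∫ u^4·e^(-2·u) du = -(u^4/2 + u^3 + 3·u^2/2 + 3·u/2 + 3/4)·e^(-2·u) + C, the region integral is ≈ 0.573697 and the full one is 3/4.
This evaluates to P = 0.76493.

P ≈ 0.7649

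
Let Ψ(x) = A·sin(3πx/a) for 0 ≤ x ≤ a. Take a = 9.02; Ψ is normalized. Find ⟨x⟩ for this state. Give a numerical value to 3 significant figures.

⟨x⟩ ≈ 4.51

⟨x⟩ = ∫ x |Ψ|² dx over the full domain.
Since the A² factors cancel between numerator and denominator, ⟨x⟩ = a/2.
Putting a = 9.02 gives 4.510.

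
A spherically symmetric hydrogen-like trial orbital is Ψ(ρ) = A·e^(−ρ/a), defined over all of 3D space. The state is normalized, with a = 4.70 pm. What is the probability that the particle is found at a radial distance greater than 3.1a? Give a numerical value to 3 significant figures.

Integrate the radial probability density 4πρ²|Ψ|² over ρ > 3.1a.
A² is fixed by ∫₀^∞ 4πρ²|Ψ|² dρ = 1, i.e. A² = (π·a^3)^(−1).
Let u = ρ/a; then A², 4π and the length scale all cancel, so P = ∫_{3.1}^{∞} u^2·e^(-2·u) du ÷ ∫_{0}^{∞} u^2·e^(-2·u) du.
With ∫ u^2·e^(-2·u) du = -(2·u^2 + 2·u + 1)·e^(-2·u)/4 + C, the region integral is 1321·e^(-31/5)/200 and the full one is 1/4.
The region integral divided by the full integral gives P = 0.05362.

P ≈ 0.0536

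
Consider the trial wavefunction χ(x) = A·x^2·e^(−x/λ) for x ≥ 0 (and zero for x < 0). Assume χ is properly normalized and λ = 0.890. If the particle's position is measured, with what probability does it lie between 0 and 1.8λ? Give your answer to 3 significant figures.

|χ|² is the probability density, so P = ∫_{0}^{1.8λ} |χ|² dx.
Since A² = 1/(3·λ^5/4), this is the region integral divided by the full normalization integral.
Substituting u = x/λ, A² and the length scale cancel in the ratio: P = ∫_{0}^{1.8} u^4·e^(-2·u) du / ∫_{0}^{∞} u^4·e^(-2·u) du.
With ∫ u^4·e^(-2·u) du = -(u^4/2 + u^3 + 3·u^2/2 + 3·u/2 + 3/4)·e^(-2·u) + C, the region integral is ≈ 0.22017 and the full one is 3/4.
This works out to P = 0.2936.

P ≈ 0.294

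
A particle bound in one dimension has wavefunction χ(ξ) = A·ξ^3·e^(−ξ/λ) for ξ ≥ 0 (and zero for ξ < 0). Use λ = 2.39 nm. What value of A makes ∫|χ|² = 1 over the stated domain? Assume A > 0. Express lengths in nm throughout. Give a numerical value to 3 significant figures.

We need A² ∫|f|² dξ = 1, taking the integral from 0 to ∞.
The integral (without the A² prefactor) comes out to 45·λ^7/8.
So A² = (45·λ^7/8)^(−1).
With λ = 2.39: A² = 0.0003991 and A = 0.01998.

A ≈ 0.0200 nm^(-7/2)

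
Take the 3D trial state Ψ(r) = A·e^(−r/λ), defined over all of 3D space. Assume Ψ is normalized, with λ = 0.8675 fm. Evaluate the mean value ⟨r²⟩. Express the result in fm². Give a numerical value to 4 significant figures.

By definition ⟨r²⟩ = ∫ r^2 |Ψ(r)|² 4πr² dr.
Since the A² factors cancel between numerator and denominator, ⟨r²⟩ = 3·λ^2.
With λ = 0.8675, ⟨r^2⟩ = 2.2577.

⟨r^2⟩ ≈ 2.258 fm^2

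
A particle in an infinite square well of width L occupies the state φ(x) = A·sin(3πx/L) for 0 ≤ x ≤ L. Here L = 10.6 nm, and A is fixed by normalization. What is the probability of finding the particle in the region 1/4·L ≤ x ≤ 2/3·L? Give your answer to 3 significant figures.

P = ∫_{1/4·L}^{2/3·L} |φ(x)|² dx.
The normalization integral ∫|φ|²dx over the whole domain equals L/2·A², and A² cancels in the ratio.
Let u = x/L; then A² and the length scale cancel, so P = ∫_{1/4}^{2/3} sin(3·π·u)^2 du ÷ ∫_{0}^{1} sin(3·π·u)^2 du.
An antiderivative of sin(3·π·u)^2 is u/2 - sin(6·π·u)/(12·π); evaluating from 1/4 to 2/3 gives 5/24 - 1/(12·π), while the full integral is 1/2.
The result is P = (-2 + 5·π)/(12·π).

P ≈ 0.364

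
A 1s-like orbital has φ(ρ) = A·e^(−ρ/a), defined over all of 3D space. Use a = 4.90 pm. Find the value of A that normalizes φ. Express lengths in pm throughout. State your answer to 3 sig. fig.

The normalization condition is ∫|φ|² 4πρ² dρ = 1 from 0 to ∞.
Recall ∫₀^∞ ρ^m e^(−ρ/β) dρ = m!·β^(m+1), with φ = A·e^(−ρ/a), the integral evaluates to A²·[π·a^3].
Hence A² = 1/[π·a^3].
With a = 4.90: A² = 0.002706 and A = 0.05202.

A ≈ 0.0520 pm^(-3/2)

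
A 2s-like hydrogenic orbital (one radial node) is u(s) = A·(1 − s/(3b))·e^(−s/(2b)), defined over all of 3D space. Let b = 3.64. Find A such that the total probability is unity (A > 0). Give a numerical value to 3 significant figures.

We need A² ∫|f|² 4πs² ds = 1, taking the integral from 0 to ∞.
In 3D with spherical symmetry the volume element is 4πs² ds.
Using ∫₀^∞ sⁿ e^(−αs) ds = n!/αⁿ⁺¹, carrying out the integral gives A² · 8·π·b^3/3.
Hence A² = 1/[8·π·b^3/3].
Substituting b = 3.64 gives A² = 0.002475, so A = 0.04975.

A ≈ 0.0497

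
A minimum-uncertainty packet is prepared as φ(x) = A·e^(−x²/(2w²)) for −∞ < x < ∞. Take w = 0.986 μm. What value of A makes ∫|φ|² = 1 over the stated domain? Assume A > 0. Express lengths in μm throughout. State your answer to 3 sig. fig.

A ≈ 0.756 μm^(-1/2)

Normalization requires ∫|φ|² dx = 1, integrated from −∞ to ∞.
The integral (without the A² prefactor) comes out to √(π)·w.
Hence A² = 1/[√(π)·w].
With w = 0.986: A² = 0.5722 and A = 0.7564.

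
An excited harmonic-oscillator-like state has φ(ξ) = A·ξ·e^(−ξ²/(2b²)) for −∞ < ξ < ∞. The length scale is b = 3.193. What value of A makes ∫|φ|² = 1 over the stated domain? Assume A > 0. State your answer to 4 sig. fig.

We need A² ∫|f|² dξ = 1, taking the integral from −∞ to ∞.
With ∫_{−∞}^{∞} ξ^(2m) e^(−αξ²) dξ = (2m−1)!!·√π / (2^m α^(m+1/2)), with φ = A·ξ·e^(−ξ²/(2b²)), the integral evaluates to A²·[√(π)·b^3/2].
Substituting b = 3.193 gives A² = 0.034662, so A = 0.18618.

A ≈ 0.1862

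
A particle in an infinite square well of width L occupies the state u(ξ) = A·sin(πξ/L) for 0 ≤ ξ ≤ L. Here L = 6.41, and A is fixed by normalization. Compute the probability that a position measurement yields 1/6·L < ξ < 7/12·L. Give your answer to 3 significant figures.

P ≈ 0.634

|u|² is the probability density, so P = ∫_{1/6·L}^{7/12·L} |u|² dξ.
The normalization integral ∫|u|²dξ over the whole domain equals L/2·A², and A² cancels in the ratio.
Substituting t = ξ/L, A² and the length scale cancel in the ratio: P = ∫_{1/6}^{7/12} sin(π·t)^2 dt / ∫_{0}^{1} sin(π·t)^2 dt.
An antiderivative of sin(π·t)^2 is t/2 - sin(2·π·t)/(4·π); evaluating from 1/6 to 7/12 gives 1/(8·π) + √(3)/(8·π) + 5/24, while the full integral is 1/2.
Taking the ratio, P = (3 + 3·√(3) + 5·π)/(12·π).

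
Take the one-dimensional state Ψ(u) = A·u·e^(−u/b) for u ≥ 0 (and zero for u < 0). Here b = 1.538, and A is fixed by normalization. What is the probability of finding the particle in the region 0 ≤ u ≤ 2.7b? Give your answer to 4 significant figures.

P ≈ 0.9052

|Ψ|² is the probability density, so P = ∫_{0}^{2.7b} |Ψ|² du.
With A² fixed by ∫|Ψ|² = 1, i.e. A² = (b^3/4)^(−1), substitute and integrate.
Substituting t = u/b, A² and the length scale cancel in the ratio: P = ∫_{0}^{2.7} t^2·e^(-2·t) dt / ∫_{0}^{∞} t^2·e^(-2·t) dt.
Using ∫ t^2·e^(-2·t) dt = -(2·t^2 + 2·t + 1)·e^(-2·t)/4, the numerator is 1/4 - 1049·e^(-27/5)/200 and the denominator is 1/4.
This works out to P = 0.90524.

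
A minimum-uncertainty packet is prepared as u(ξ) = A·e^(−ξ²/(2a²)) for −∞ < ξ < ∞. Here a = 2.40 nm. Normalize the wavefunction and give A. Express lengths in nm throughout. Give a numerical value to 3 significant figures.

A ≈ 0.485 nm^(-1/2)

Require ∫ |u|² dξ = 1 over the whole domain.
Using the Gaussian integral ∫_{−∞}^{∞} e^(−αξ²) dξ = √(π/α), with u = A·e^(−ξ²/(2a²)), the integral evaluates to A²·[√(π)·a].
Substituting a = 2.40 gives A² = 0.2351, so A = 0.4848.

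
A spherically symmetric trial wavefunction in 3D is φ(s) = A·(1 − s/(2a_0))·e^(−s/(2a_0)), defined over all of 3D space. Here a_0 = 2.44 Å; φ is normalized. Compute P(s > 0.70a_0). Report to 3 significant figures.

P ≈ 0.981

With dV = 4πs²ds, the probability is ∫|φ|² dV over s > 0.70a_0.
The full normalization integral is A²·[8·π·a_0^3] = 1, fixing A².
In terms of u = s/a_0 (A², 4π and the length scale all cancel between numerator and denominator), P = [∫_{0.70}^{∞} u^2·(1 - u/2)^2·e^(-u) du] / [∫_{0}^{∞} u^2·(1 - u/2)^2·e^(-u) du].
Using ∫ u^2·(1 - u/2)^2·e^(-u) du = -(u^4/4 + u^2 + 2·u + 2)·e^(-u), the numerator is ≈ 1.9615 and the denominator is 2.
The region integral divided by the full integral gives P = 0.9808.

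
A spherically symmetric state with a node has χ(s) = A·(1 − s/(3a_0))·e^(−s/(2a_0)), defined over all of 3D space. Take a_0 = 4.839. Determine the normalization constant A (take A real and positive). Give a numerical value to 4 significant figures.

We need A² ∫|f|² 4πs² ds = 1, taking the integral from 0 to ∞.
Using ∫₀^∞ sⁿ e^(−αs) ds = n!/αⁿ⁺¹, ∫|χ|² 4πs² ds = A²·(8·π·a_0^3/3).
So A² = (8·π·a_0^3/3)^(−1).
Plugging in a_0 = 4.839 yields A = 0.032457.

A ≈ 0.03246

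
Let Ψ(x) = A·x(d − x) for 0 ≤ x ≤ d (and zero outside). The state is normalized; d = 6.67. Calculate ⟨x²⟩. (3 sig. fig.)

⟨x^2⟩ ≈ 12.7

By definition ⟨x²⟩ = ∫ x^2 |Ψ(x)|² dx.
Expanding the polynomial and integrating term by term, the ratio of the moment integral to the normalization integral gives ⟨x²⟩ = 2·d^2/7.
Putting d = 6.67 gives 12.71.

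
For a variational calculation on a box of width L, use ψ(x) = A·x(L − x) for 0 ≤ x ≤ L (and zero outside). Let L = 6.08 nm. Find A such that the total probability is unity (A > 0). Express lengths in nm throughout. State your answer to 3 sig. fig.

A ≈ 0.0601 nm^(-5/2)

Normalization requires ∫|ψ|² dx = 1, integrated from 0 to L.
The integral (without the A² prefactor) comes out to L^5/30.
Setting this equal to 1 gives A² = 1/(L^5/30).
With L = 6.08: A² = 0.003611 and A = 0.06009.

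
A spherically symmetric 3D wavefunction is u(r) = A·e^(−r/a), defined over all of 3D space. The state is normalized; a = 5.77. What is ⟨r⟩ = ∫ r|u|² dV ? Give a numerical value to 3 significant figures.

⟨r⟩ ≈ 8.66

⟨r⟩ = ∫ r |u|² 4πr² dr over the full domain.
Using ∫₀^∞ rⁿ e^(−αr) dr = n!/αⁿ⁺¹, since the A² factors cancel between numerator and denominator, ⟨r⟩ = 3·a/2.
Putting a = 5.77 gives 8.655.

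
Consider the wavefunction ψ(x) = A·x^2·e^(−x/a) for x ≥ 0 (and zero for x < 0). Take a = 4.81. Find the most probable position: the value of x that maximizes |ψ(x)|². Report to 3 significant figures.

x ≈ 9.62

Set d/dx [|ψ(x)|²] = 0 and solve for x > 0.
This gives x = 2·a.
With a = 4.81, the most probable position is 9.620.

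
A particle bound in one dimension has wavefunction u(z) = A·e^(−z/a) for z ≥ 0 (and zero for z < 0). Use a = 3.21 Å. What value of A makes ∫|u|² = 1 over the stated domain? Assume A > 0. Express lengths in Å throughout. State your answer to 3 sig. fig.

A ≈ 0.789 Å^(-1/2)

Normalization requires ∫|u|² dz = 1, integrated from 0 to ∞.
Using ∫₀^∞ zⁿ e^(−αz) dz = n!/αⁿ⁺¹, ∫|u|² dz = A²·(a/2).
Setting this equal to 1 gives A² = 1/(a/2).
Plugging in a = 3.21 yields A = 0.7893.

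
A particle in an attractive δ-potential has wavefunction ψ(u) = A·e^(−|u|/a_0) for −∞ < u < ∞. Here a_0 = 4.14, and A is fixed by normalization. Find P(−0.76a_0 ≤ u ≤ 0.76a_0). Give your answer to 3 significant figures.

|ψ|² is the probability density, so P = ∫_{−0.76a_0}^{0.76a_0} |ψ|² du.
With A² fixed by ∫|ψ|² = 1, i.e. A² = (a_0)^(−1), substitute and integrate.
By symmetry take twice the u ≥ 0 contribution in numerator and denominator; the 2's cancel. Substituting t = u/a_0, A² and the length scale cancel in the ratio: P = ∫_{0}^{0.76} e^(-2·t) dt / ∫_{0}^{∞} e^(-2·t) dt.
With ∫ e^(-2·t) dt = -e^(-2·t)/2 + C, the region integral is 1/2 - e^(-38/25)/2 and the full one is 1/2.
Evaluating gives P = 0.7813.

P ≈ 0.781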